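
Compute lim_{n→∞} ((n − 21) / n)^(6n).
lim = e^(−126)

Rewrite as (1 − 21/n)^(6n). By the standard limit (1 + x/n)^n → e^x, we have (1 − 21/n)^n → e^(−21), and raising to the 6th power gives e^(−126).
More precisely, ln[(1 − 21/n)^(6n)] = 6n · ln(1 − 21/n) = 6n · (-21/n + O(1/n^2)) = -126 + O(1/n) → -126.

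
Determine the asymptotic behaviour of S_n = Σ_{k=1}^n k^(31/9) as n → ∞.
S_n ~ (9/40) · n^(40/9)

Integral comparison: Σ_{k=1}^n k^(31/9) = ∫_0^n x^(31/9) dx + O(n^(31/9)). The integral is n^(1 + 31/9) / (1 + 31/9) = n^((31+9)/9) / ((31+9)/9) = (9/40) · n^(40/9).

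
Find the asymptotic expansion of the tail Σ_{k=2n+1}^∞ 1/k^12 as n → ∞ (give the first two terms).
Σ_{k>2n} 1/k^12 = 1/(11 · (2n)^11) − 1/(2 · (2n)^12) + O(1/(2n)^13)

Compare to the integral: ∫_{2n}^∞ x^(−12) dx = [−x^(−11)/11]_{2n}^∞ = 1/((12−1)·(2n)^11). The Euler-Maclaurin correction adds −f(2n)/2 = −1/(2·(2n)^12). Euler-Maclaurin then gives
  Σ_{k>2n} 1/k^12 = ∫_{2n}^∞ dx/x^12 − 1/(2·(2n)^12) + O(1/(2n)^13).
(Equivalently this is ζ(12) − Σ_{k≤2n} 1/k^12.)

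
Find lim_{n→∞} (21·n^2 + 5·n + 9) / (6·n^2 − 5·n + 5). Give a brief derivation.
lim = 21/6 = 7/2

For large n the leading n^2 terms dominate both numerator and denominator. Dividing top and bottom by n^2, every other term tends to 0, leaving 21/6 = 7/2.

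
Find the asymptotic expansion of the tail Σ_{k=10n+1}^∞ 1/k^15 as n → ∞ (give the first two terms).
Σ_{k>10n} 1/k^15 = 1/(14 · (10n)^14) − 1/(2 · (10n)^15) + O(1/(10n)^16)

Compare to the integral: ∫_{10n}^∞ x^(−15) dx = [−x^(−14)/14]_{10n}^∞ = 1/((15−1)·(10n)^14). The Euler-Maclaurin correction adds −f(10n)/2 = −1/(2·(10n)^15). Euler-Maclaurin then gives
  Σ_{k>10n} 1/k^15 = ∫_{10n}^∞ dx/x^15 − 1/(2·(10n)^15) + O(1/(10n)^16).
(Equivalently this is ζ(15) − Σ_{k≤10n} 1/k^15.)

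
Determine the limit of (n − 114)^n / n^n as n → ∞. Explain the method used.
lim = e^(−114)

Rewrite as (1 − 114/n)^(n). By the standard limit (1 + x/n)^n → e^x, we have (1 − 114/n)^n → e^(−114), and raising to the 1st power gives e^(−114).
More precisely, ln[(1 − 114/n)^(n)] = n · ln(1 − 114/n) = n · (-114/n + O(1/n^2)) = -114 + O(1/n) → -114.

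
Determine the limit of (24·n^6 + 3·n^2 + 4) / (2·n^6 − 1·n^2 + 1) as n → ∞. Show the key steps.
lim = 24/2 = 12

For large n the leading n^6 terms dominate both numerator and denominator. Dividing top and bottom by n^6, every other term tends to 0, leaving 24/2 = 12.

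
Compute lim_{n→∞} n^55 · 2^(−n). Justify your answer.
lim = 0

Exponentials with base > 1 dominate every fixed polynomial: for any fixed c, n^c / 2^n → 0 as n → ∞ (e.g. by the ratio test, or by writing 2^n = e^(n ln 2) and noting e^(n ln 2) / n^c → ∞). Hence n^55 · 2^(−n) = n^55 / 2^n → 0.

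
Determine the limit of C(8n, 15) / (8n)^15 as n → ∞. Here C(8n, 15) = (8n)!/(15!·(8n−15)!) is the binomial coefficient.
lim = 1/15! = 1/1307674368000

With N = 8n → ∞: C(N, 15) / N^15 = [N(N−1)…(N−14)] / (15! · N^15) = (1/15!) · 1 · (1 − 1/(8n)) · … · (1 − 14/(8n)). Each factor → 1 as N → ∞, so the limit is 1/15! = 1/1307674368000.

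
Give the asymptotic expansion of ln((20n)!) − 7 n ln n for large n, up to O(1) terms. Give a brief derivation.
ln((20n)!) − 7 n ln n = 13 n ln n + 20(ln 20 − 1) n + (1/2) ln(2π·20n) + O(1/n)

Stirling: ln((20n)!) = 20n ln(20n) − 20n + (1/2) ln(2π·20n) + O(1/n).
Expand 20n ln(20n) = 20n (ln n + ln 20) = 20n ln n + 20n ln 20.
Subtract 7n ln n: leading term is (20 − 7) n ln n = 13 n ln n. The next term is 20n ln 20 − 20n = 20(ln 20 − 1) n. Then the (1/2) ln(2π·20n) correction.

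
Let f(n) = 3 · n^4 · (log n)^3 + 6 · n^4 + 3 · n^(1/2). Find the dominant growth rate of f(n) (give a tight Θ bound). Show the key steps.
f(n) ∈ Θ(n^4 · (log n)^3)

Compare the terms by growth order. For large n, n^a · (log n)^b dominates n^a' · (log n)^b' iff a > a', or (a = a' and b > b'). Ranking the 3 terms shows the dominant one is 3 · n^4 · (log n)^3. Hence f(n) ∈ Θ(n^4 · (log n)^3).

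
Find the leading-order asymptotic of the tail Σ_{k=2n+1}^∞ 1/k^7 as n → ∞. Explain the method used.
Σ_{k>2n} 1/k^7 ~ 1/(6 · (2n)^6)

Compare to the integral: ∫_{2n}^∞ x^(−7) dx = [−x^(−6)/6]_{2n}^∞ = 1/((7−1)·(2n)^6). Euler-Maclaurin then gives
  Σ_{k>2n} 1/k^7 = ∫_{2n}^∞ dx/x^7 − 1/(2·(2n)^7) + O(1/(2n)^8).
(Equivalently this is ζ(7) − Σ_{k≤2n} 1/k^7.)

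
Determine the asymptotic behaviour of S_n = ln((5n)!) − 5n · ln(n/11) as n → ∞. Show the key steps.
S_n ~ 5n · (ln 55 − 1) + O(ln n)

Stirling: ln((5n)!) = 5n ln(5n) − 5n + O(ln n).
  S_n = 5n ln(5n) − 5n − 5n ln(n/11) + O(ln n)
      = 5n ln(5n) − 5n ln n + 5n ln 11 − 5n + O(ln n)
      = 5n ln 5 + 5n ln 11 − 5n + O(ln n)
      = 5n (ln 55 − 1) + O(ln n).
Numerically ln(55) − 1 ≈ 3.0073.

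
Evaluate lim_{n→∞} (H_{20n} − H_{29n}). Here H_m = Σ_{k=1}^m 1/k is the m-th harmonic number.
lim = ln(20/29)

Euler-Maclaurin gives H_m = ln m + γ + 1/(2m) + O(1/m^2). The γ and O(1/m) terms cancel in the difference:
  H_{20n} − H_{29n} = ln(20n) − ln(29n) + O(1/n) = ln(20/29) + O(1/n).
Hence the limit is ln(20/29).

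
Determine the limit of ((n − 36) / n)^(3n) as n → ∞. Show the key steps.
lim = e^(−108)

Rewrite as (1 − 36/n)^(3n). By the standard limit (1 + x/n)^n → e^x, we have (1 − 36/n)^n → e^(−36), and raising to the 3rd power gives e^(−108).
More precisely, ln[(1 − 36/n)^(3n)] = 3n · ln(1 − 36/n) = 3n · (-36/n + O(1/n^2)) = -108 + O(1/n) → -108.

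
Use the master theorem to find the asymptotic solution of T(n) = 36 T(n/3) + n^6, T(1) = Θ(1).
T(n) = Θ(n^6)

log_3 36 ≈ 3.262. f(n) = n^6 dominates n^(log_3 36) since 6 > 3.262, and the regularity condition a·f(n/b) = 36·(n/3)^6 = (36/729)·n^6 ≤ c·f(n) holds with c = 36/729 ≈ 0.0494 < 1. So this is Case 3: T(n) = Θ(f(n)) = Θ(n^6).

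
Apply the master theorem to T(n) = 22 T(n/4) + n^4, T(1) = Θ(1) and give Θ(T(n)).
T(n) = Θ(n^4)

log_4 22 ≈ 2.230. f(n) = n^4 dominates n^(log_4 22) since 4 > 2.230, and the regularity condition a·f(n/b) = 22·(n/4)^4 = (22/256)·n^4 ≤ c·f(n) holds with c = 22/256 ≈ 0.0859 < 1. So this is Case 3: T(n) = Θ(f(n)) = Θ(n^4).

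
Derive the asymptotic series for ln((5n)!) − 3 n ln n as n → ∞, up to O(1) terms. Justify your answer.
ln((5n)!) − 3 n ln n = 2 n ln n + 5(ln 5 − 1) n + (1/2) ln(2π·5n) + O(1/n)

Stirling: ln((5n)!) = 5n ln(5n) − 5n + (1/2) ln(2π·5n) + O(1/n).
Expand 5n ln(5n) = 5n (ln n + ln 5) = 5n ln n + 5n ln 5.
Subtract 3n ln n: leading term is (5 − 3) n ln n = 2 n ln n. The next term is 5n ln 5 − 5n = 5(ln 5 − 1) n. Then the (1/2) ln(2π·5n) correction.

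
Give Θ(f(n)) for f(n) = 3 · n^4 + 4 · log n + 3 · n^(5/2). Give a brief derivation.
f(n) ∈ Θ(n^4)

Compare the terms by growth order. For large n, n^a · (log n)^b dominates n^a' · (log n)^b' iff a > a', or (a = a' and b > b'). Ranking the 3 terms shows the dominant one is 3 · n^4. Hence f(n) ∈ Θ(n^4).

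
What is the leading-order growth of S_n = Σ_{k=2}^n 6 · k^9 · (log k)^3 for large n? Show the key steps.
S_n ~ 3 · n^10 · (log n)^3 / 5

By integral comparison, S_n = ∫_1^n 6 · x^9 · (log x)^3 dx + O(n^9 · (log n)^3). For the integral, the leading term of ∫_1^n x^9 (log x)^3 dx is n^10/10 · (log n)^3 (by repeated integration by parts; each step lowers the log-exponent and produces a relatively O(1/log n) correction). Hence S_n ~ 3 · n^10 · (log n)^3 / 5.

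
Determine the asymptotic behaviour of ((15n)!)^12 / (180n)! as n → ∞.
((15n)!)^12/(180n)! ~ ((2π·15n)^(11/2) / sqrt(12)) · 12^(−12·15n)  →  0

Write N = 15n. Stirling: N! ~ sqrt(2π N)(N/e)^N and (12N)! ~ sqrt(2π·12N)·(12N/e)^(12N).
  (N!)^12/(12N)! ~ (2π N)^(12/2) (N/e)^(12N) / [sqrt(2π·12N) (12N/e)^(12N)]
     = (2π N)^(12/2) / sqrt(2π·12N) · (N/(12N))^(12N)
     = (2π N)^((12−1)/2) / sqrt(12) · 12^(−12N).
Since 12^12 > 1, the factor 12^(−12N) decays exponentially, so the ratio → 0. Substituting N = 15n gives the stated form.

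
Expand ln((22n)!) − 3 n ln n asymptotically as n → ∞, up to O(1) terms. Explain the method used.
ln((22n)!) − 3 n ln n = 19 n ln n + 22(ln 22 − 1) n + (1/2) ln(2π·22n) + O(1/n)

Stirling: ln((22n)!) = 22n ln(22n) − 22n + (1/2) ln(2π·22n) + O(1/n).
Expand 22n ln(22n) = 22n (ln n + ln 22) = 22n ln n + 22n ln 22.
Subtract 3n ln n: leading term is (22 − 3) n ln n = 19 n ln n. The next term is 22n ln 22 − 22n = 22(ln 22 − 1) n. Then the (1/2) ln(2π·22n) correction.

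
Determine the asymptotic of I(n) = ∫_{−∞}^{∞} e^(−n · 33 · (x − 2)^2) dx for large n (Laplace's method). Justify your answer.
I(n) = sqrt(π/(33n))

Here φ(x) = 33 · (x − 2)^2 has its unique minimum at x* = 2 with φ(x*) = 0 and φ''(x*) = 66. Laplace's method gives
  I(n) ~ e^(−n φ(x*)) · sqrt(2π / (n · φ''(x*))) = sqrt(2π / (66n)) = sqrt(π/(33n)).
This is exact: substituting u = (x − 2)·sqrt(33n) gives I(n) = (1/sqrt(33n)) ∫_{−∞}^{∞} e^(−u^2) du = sqrt(π/(33n)).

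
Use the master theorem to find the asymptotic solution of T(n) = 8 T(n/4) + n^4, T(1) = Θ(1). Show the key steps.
T(n) = Θ(n^4)

log_4 8 ≈ 1.500. f(n) = n^4 dominates n^(log_4 8) since 4 > 1.500, and the regularity condition a·f(n/b) = 8·(n/4)^4 = (8/256)·n^4 ≤ c·f(n) holds with c = 8/256 ≈ 0.0312 < 1. So this is Case 3: T(n) = Θ(f(n)) = Θ(n^4).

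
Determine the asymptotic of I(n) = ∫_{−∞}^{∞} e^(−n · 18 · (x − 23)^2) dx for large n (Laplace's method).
I(n) = sqrt(π/(18n))

Here φ(x) = 18 · (x − 23)^2 has its unique minimum at x* = 23 with φ(x*) = 0 and φ''(x*) = 36. Laplace's method gives
  I(n) ~ e^(−n φ(x*)) · sqrt(2π / (n · φ''(x*))) = sqrt(2π / (36n)) = sqrt(π/(18n)).
This is exact: substituting u = (x − 23)·sqrt(18n) gives I(n) = (1/sqrt(18n)) ∫_{−∞}^{∞} e^(−u^2) du = sqrt(π/(18n)).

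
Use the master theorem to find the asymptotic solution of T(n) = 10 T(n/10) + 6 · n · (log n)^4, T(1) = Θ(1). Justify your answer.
T(n) = Θ(n · (log n)^5)

Here log_10 10 = 1 and f(n) = 6 · n · (log n)^4 = Θ(n^(log_10 10) · (log n)^4). This is the extended Case 2 of the master theorem (f matches the critical exponent up to log factors), giving T(n) = Θ(n^(log_10 10) · (log n)^(4+1)) = Θ(n · (log n)^5).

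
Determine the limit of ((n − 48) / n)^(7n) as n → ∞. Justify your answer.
lim = e^(−336)

Rewrite as (1 − 48/n)^(7n). By the standard limit (1 + x/n)^n → e^x, we have (1 − 48/n)^n → e^(−48), and raising to the 7th power gives e^(−336).
More precisely, ln[(1 − 48/n)^(7n)] = 7n · ln(1 − 48/n) = 7n · (-48/n + O(1/n^2)) = -336 + O(1/n) → -336.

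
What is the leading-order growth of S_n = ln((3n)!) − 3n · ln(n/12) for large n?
S_n ~ 3n · (ln 36 − 1) + O(ln n)

Stirling: ln((3n)!) = 3n ln(3n) − 3n + O(ln n).
  S_n = 3n ln(3n) − 3n − 3n ln(n/12) + O(ln n)
      = 3n ln(3n) − 3n ln n + 3n ln 12 − 3n + O(ln n)
      = 3n ln 3 + 3n ln 12 − 3n + O(ln n)
      = 3n (ln 36 − 1) + O(ln n).
Numerically ln(36) − 1 ≈ 2.5835.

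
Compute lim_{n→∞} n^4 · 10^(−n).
lim = 0

Exponentials with base > 1 dominate every fixed polynomial: for any fixed c, n^c / 10^n → 0 as n → ∞ (e.g. by the ratio test, or by writing 10^n = e^(n ln 10) and noting e^(n ln 10) / n^c → ∞). Hence n^4 · 10^(−n) = n^4 / 10^n → 0.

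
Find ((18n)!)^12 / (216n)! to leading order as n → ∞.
((18n)!)^12/(216n)! ~ ((2π·18n)^(11/2) / sqrt(12)) · 12^(−12·18n)  →  0

Write N = 18n. Stirling: N! ~ sqrt(2π N)(N/e)^N and (12N)! ~ sqrt(2π·12N)·(12N/e)^(12N).
  (N!)^12/(12N)! ~ (2π N)^(12/2) (N/e)^(12N) / [sqrt(2π·12N) (12N/e)^(12N)]
     = (2π N)^(12/2) / sqrt(2π·12N) · (N/(12N))^(12N)
     = (2π N)^((12−1)/2) / sqrt(12) · 12^(−12N).
Since 12^12 > 1, the factor 12^(−12N) decays exponentially, so the ratio → 0. Substituting N = 18n gives the stated form.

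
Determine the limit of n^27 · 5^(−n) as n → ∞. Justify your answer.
lim = 0

Exponentials with base > 1 dominate every fixed polynomial: for any fixed c, n^c / 5^n → 0 as n → ∞ (e.g. by the ratio test, or by writing 5^n = e^(n ln 5) and noting e^(n ln 5) / n^c → ∞). Hence n^27 · 5^(−n) = n^27 / 5^n → 0.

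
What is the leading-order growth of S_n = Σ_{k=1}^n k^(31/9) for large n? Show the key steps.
S_n ~ (9/40) · n^(40/9)

Integral comparison: Σ_{k=1}^n k^(31/9) = ∫_0^n x^(31/9) dx + O(n^(31/9)). The integral is n^(1 + 31/9) / (1 + 31/9) = n^((31+9)/9) / ((31+9)/9) = (9/40) · n^(40/9).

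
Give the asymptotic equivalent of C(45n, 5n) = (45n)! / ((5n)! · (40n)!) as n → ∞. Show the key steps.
C(45n, 5n) ~ (387420489/16777216)^(5n) · sqrt(9/(16π·5n))

Write N = 5n. Apply Stirling to each factorial:
  (9N)! ~ sqrt(2π·9N) · (9N/e)^(9N),
  N! ~ sqrt(2π N) · (N/e)^N,
  (8N)! ~ sqrt(2π·8N) · (8N/e)^(8N).
The exponential factors combine to (9N)^(9N) / (N^N · (8N)^(8N)) = 9^(9N)/8^(8N) = (9^9/8^8)^N = (387420489/16777216)^N.
The square-root prefactors combine to sqrt(2π·9N) / (sqrt(2π N)·sqrt(2π·8N)) = sqrt(9 / (2π·8·N)) = sqrt(9/(16π·5n)).
Substituting N = 5n: C(45n, 5n) ~ (387420489/16777216)^(5n) · sqrt(9/(16π·5n)).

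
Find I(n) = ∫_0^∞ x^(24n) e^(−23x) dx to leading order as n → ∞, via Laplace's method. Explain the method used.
I(n) ~ (sqrt(2π·24n) / 23) · (24n/(23e))^(24n)

Write the integrand as exp(24n ln x − 23x) and set f(x) = 24n ln x − 23x. Then f'(x) = 24n/x − 23 = 0 at x* = 24n/23, and f''(x*) = −24n/x*^2 = −23^2/(24n). Laplace's method (interior maximum) gives
  I(n) ~ e^(f(x*)) · sqrt(2π / |f''(x*)|)
        = exp(24n ln(24n/23) − 24n) · sqrt(2π · 24n / 23^2)
        = (24n/23)^(24n) e^(−24n) · sqrt(2π·24n) / 23
        = (sqrt(2π·24n) / 23) · (24n/(23e))^(24n).
This matches Γ(24n+1)/23^(24n+1) with Stirling applied to Γ.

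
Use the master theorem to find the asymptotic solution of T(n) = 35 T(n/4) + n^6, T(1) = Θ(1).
T(n) = Θ(n^6)

log_4 35 ≈ 2.565. f(n) = n^6 dominates n^(log_4 35) since 6 > 2.565, and the regularity condition a·f(n/b) = 35·(n/4)^6 = (35/4096)·n^6 ≤ c·f(n) holds with c = 35/4096 ≈ 0.00854 < 1. So this is Case 3: T(n) = Θ(f(n)) = Θ(n^6).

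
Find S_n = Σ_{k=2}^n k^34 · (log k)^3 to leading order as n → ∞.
S_n ~ n^35 · (log n)^3 / 35

By integral comparison, S_n = ∫_1^n x^34 · (log x)^3 dx + O(n^34 · (log n)^3). For the integral, the leading term of ∫_1^n x^34 (log x)^3 dx is n^35/35 · (log n)^3 (by repeated integration by parts; each step lowers the log-exponent and produces a relatively O(1/log n) correction). Hence S_n ~ n^35 · (log n)^3 / 35.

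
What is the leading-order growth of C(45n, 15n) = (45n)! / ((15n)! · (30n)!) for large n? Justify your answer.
C(45n, 15n) ~ (27/4)^(15n) · sqrt(3/(4π·15n))

Write N = 15n. Apply Stirling to each factorial:
  (3N)! ~ sqrt(2π·3N) · (3N/e)^(3N),
  N! ~ sqrt(2π N) · (N/e)^N,
  (2N)! ~ sqrt(2π·2N) · (2N/e)^(2N).
The exponential factors combine to (3N)^(3N) / (N^N · (2N)^(2N)) = 3^(3N)/2^(2N) = (3^3/2^2)^N = (27/4)^N.
The square-root prefactors combine to sqrt(2π·3N) / (sqrt(2π N)·sqrt(2π·2N)) = sqrt(3 / (2π·2·N)) = sqrt(3/(4π·15n)).
Substituting N = 15n: C(45n, 15n) ~ (27/4)^(15n) · sqrt(3/(4π·15n)).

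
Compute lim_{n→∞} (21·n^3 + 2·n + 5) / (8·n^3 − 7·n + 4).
lim = 21/8

For large n the leading n^3 terms dominate both numerator and denominator. Dividing top and bottom by n^3, every other term tends to 0, leaving 21/8.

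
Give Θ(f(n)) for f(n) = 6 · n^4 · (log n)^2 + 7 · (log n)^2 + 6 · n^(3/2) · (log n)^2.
f(n) ∈ Θ(n^4 · (log n)^2)

Compare the terms by growth order. For large n, n^a · (log n)^b dominates n^a' · (log n)^b' iff a > a', or (a = a' and b > b'). Ranking the 3 terms shows the dominant one is 6 · n^4 · (log n)^2. Hence f(n) ∈ Θ(n^4 · (log n)^2).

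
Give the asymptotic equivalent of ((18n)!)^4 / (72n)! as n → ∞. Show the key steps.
((18n)!)^4/(72n)! ~ ((2π·18n)^(3/2) / 2) · 4^(−4·18n)  →  0

Write N = 18n. Stirling: N! ~ sqrt(2π N)(N/e)^N and (4N)! ~ sqrt(2π·4N)·(4N/e)^(4N).
  (N!)^4/(4N)! ~ (2π N)^(4/2) (N/e)^(4N) / [sqrt(2π·4N) (4N/e)^(4N)]
     = (2π N)^(4/2) / sqrt(2π·4N) · (N/(4N))^(4N)
     = (2π N)^((4−1)/2) / 2 · 4^(−4N).
Since 4^4 > 1, the factor 4^(−4N) decays exponentially, so the ratio → 0. Substituting N = 18n gives the stated form.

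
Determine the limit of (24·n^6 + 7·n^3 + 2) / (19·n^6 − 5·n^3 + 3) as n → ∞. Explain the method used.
lim = 24/19

For large n the leading n^6 terms dominate both numerator and denominator. Dividing top and bottom by n^6, every other term tends to 0, leaving 24/19.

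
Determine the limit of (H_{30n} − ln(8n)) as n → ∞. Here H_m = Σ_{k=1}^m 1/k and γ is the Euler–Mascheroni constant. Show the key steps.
lim = ln(15/4) + γ

By Euler-Maclaurin, H_m = ln m + γ + O(1/m). So
  H_{30n} − ln(8n) = ln(30n) + γ − ln(8n) + O(1/n)
                       = ln(30/8) + γ + O(1/n).
Hence the limit is ln(30/8) + γ (= ln(15/4)).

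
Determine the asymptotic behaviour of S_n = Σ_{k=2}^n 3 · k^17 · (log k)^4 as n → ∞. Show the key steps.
S_n ~ n^18 · (log n)^4 / 6

By integral comparison, S_n = ∫_1^n 3 · x^17 · (log x)^4 dx + O(n^17 · (log n)^4). For the integral, the leading term of ∫_1^n x^17 (log x)^4 dx is n^18/18 · (log n)^4 (by repeated integration by parts; each step lowers the log-exponent and produces a relatively O(1/log n) correction). Hence S_n ~ n^18 · (log n)^4 / 6.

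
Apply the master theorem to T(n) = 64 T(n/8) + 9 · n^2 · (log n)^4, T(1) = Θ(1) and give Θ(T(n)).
T(n) = Θ(n^2 · (log n)^5)

Here log_8 64 = 2 and f(n) = 9 · n^2 · (log n)^4 = Θ(n^(log_8 64) · (log n)^4). This is the extended Case 2 of the master theorem (f matches the critical exponent up to log factors), giving T(n) = Θ(n^(log_8 64) · (log n)^(4+1)) = Θ(n^2 · (log n)^5).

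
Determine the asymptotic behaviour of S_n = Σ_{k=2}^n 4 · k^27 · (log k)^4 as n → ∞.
S_n ~ n^28 · (log n)^4 / 7

By integral comparison, S_n = ∫_1^n 4 · x^27 · (log x)^4 dx + O(n^27 · (log n)^4). For the integral, the leading term of ∫_1^n x^27 (log x)^4 dx is n^28/28 · (log n)^4 (by repeated integration by parts; each step lowers the log-exponent and produces a relatively O(1/log n) correction). Hence S_n ~ n^28 · (log n)^4 / 7.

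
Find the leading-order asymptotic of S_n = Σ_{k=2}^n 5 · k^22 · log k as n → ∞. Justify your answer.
S_n ~ 5 · n^23 log n / 23 − 5 · n^23 / 529

By integral comparison, S_n = ∫_1^n 5 · x^22 · log x dx + O(n^22 · log n). For the integral, ∫ x^22 log x dx = n^23 log n / 23 − n^23/529 (integration by parts). Hence S_n ~ 5 · n^23 log n / 23 − 5 · n^23 / 529.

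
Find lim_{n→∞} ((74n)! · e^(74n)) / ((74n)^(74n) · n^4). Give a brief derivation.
lim = 0

Stirling: (74n)! ~ sqrt(2π·74n) · (74n/e)^(74n). Hence
  (74n)! · e^(74n) / (74n)^(74n) ~ sqrt(2π·74n).
Dividing by n^4: sqrt(2π·74n) / n^4 = sqrt(2π·74) · n^((1−8)/2), so the expression behaves like sqrt(2π·74) · n^((1−8)/2) → 0.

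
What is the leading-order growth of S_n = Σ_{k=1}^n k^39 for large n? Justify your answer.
S_n ~ n^40 / 40

By integral comparison (Euler-Maclaurin), Σ_{k=1}^n k^39 = ∫_0^n x^39 dx + O(n^39) = n^40/40 + O(n^39). (Equivalently, Faulhaber's formula gives the same leading term.)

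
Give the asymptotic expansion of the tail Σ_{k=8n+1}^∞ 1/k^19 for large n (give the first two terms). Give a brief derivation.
Σ_{k>8n} 1/k^19 = 1/(18 · (8n)^18) − 1/(2 · (8n)^19) + O(1/(8n)^20)

Compare to the integral: ∫_{8n}^∞ x^(−19) dx = [−x^(−18)/18]_{8n}^∞ = 1/((19−1)·(8n)^18). The Euler-Maclaurin correction adds −f(8n)/2 = −1/(2·(8n)^19). Euler-Maclaurin then gives
  Σ_{k>8n} 1/k^19 = ∫_{8n}^∞ dx/x^19 − 1/(2·(8n)^19) + O(1/(8n)^20).
(Equivalently this is ζ(19) − Σ_{k≤8n} 1/k^19.)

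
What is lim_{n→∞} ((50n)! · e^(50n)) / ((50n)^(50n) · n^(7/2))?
lim = 0

Stirling: (50n)! ~ sqrt(2π·50n) · (50n/e)^(50n). Hence
  (50n)! · e^(50n) / (50n)^(50n) ~ sqrt(2π·50n).
Dividing by n^(7/2): sqrt(2π·50n) / n^(7/2) = sqrt(2π·50) · n^((1−7)/2), so the expression behaves like sqrt(2π·50) · n^((1−7)/2) → 0.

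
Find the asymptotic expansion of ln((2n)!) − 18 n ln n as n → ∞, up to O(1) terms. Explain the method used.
ln((2n)!) − 18 n ln n = −16 n ln n + 2(ln 2 − 1) n + (1/2) ln(2π·2n) + O(1/n)

Stirling: ln((2n)!) = 2n ln(2n) − 2n + (1/2) ln(2π·2n) + O(1/n).
Expand 2n ln(2n) = 2n (ln n + ln 2) = 2n ln n + 2n ln 2.
Subtract 18n ln n: leading term is (2 − 18) n ln n = −16 n ln n. The next term is 2n ln 2 − 2n = 2(ln 2 − 1) n. Then the (1/2) ln(2π·2n) correction.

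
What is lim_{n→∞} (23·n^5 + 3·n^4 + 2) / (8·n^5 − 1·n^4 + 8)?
lim = 23/8

For large n the leading n^5 terms dominate both numerator and denominator. Dividing top and bottom by n^5, every other term tends to 0, leaving 23/8.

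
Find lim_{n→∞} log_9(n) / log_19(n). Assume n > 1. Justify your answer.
lim = ln(19) / ln(9) = log_9(19)

Change of base: log_9(n) = ln n / ln 9 and log_19(n) = ln n / ln 19. The ratio is (ln n / ln 9) · (ln 19 / ln n) = ln 19 / ln 9, a constant independent of n. So the limit is ln 19 / ln 9 = log_9(19).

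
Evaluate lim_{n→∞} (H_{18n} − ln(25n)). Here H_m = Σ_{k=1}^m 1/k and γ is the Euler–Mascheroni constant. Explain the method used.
lim = ln(18/25) + γ

By Euler-Maclaurin, H_m = ln m + γ + O(1/m). So
  H_{18n} − ln(25n) = ln(18n) + γ − ln(25n) + O(1/n)
                       = ln(18/25) + γ + O(1/n).
Hence the limit is ln(18/25) + γ.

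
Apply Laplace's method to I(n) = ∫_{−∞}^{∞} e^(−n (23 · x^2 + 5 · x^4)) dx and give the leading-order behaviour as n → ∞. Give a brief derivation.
I(n) ~ sqrt(π/(23n))

φ(x) = 23 · x^2 + 5 · x^4 has its unique global minimum at x* = 0 (since φ'(x) = 46x + 20x^3 = 0 only at x = 0 for real x with both coefficients positive, and φ → ∞ as |x| → ∞). At x* = 0, φ(0) = 0 and φ''(0) = 46. Laplace's method then gives
  I(n) ~ sqrt(2π / (n · φ''(0))) · e^(−n φ(0)) = sqrt(2π / (46n)) = sqrt(π/(23n)).
The 5 · x^4 term contributes only at subleading order (an O(1/n) relative correction).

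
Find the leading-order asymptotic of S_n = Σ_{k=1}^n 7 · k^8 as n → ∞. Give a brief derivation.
S_n ~ 7 · n^9 / 9

By integral comparison (Euler-Maclaurin), Σ_{k=1}^n 7 · k^8 = 7 · ∫_0^n x^8 dx + O(n^8) = 7 · n^9/9 + O(n^8). (Equivalently, Faulhaber's formula gives the same leading term.)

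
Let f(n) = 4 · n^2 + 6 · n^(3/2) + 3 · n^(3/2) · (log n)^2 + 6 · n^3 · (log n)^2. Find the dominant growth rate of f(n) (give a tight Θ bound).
f(n) ∈ Θ(n^3 · (log n)^2)

Compare the terms by growth order. For large n, n^a · (log n)^b dominates n^a' · (log n)^b' iff a > a', or (a = a' and b > b'). Ranking the 4 terms shows the dominant one is 6 · n^3 · (log n)^2. Hence f(n) ∈ Θ(n^3 · (log n)^2).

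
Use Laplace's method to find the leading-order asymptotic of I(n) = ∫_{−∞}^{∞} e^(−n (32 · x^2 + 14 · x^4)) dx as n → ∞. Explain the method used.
I(n) ~ sqrt(π/(32n))

φ(x) = 32 · x^2 + 14 · x^4 has its unique global minimum at x* = 0 (since φ'(x) = 64x + 56x^3 = 0 only at x = 0 for real x with both coefficients positive, and φ → ∞ as |x| → ∞). At x* = 0, φ(0) = 0 and φ''(0) = 64. Laplace's method then gives
  I(n) ~ sqrt(2π / (n · φ''(0))) · e^(−n φ(0)) = sqrt(2π / (64n)) = sqrt(π/(32n)).
The 14 · x^4 term contributes only at subleading order (an O(1/n) relative correction).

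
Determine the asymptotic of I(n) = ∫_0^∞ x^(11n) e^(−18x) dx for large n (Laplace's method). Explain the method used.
I(n) ~ (sqrt(2π·11n) / 18) · (11n/(18e))^(11n)

Write the integrand as exp(11n ln x − 18x) and set f(x) = 11n ln x − 18x. Then f'(x) = 11n/x − 18 = 0 at x* = 11n/18, and f''(x*) = −11n/x*^2 = −18^2/(11n). Laplace's method (interior maximum) gives
  I(n) ~ e^(f(x*)) · sqrt(2π / |f''(x*)|)
        = exp(11n ln(11n/18) − 11n) · sqrt(2π · 11n / 18^2)
        = (11n/18)^(11n) e^(−11n) · sqrt(2π·11n) / 18
        = (sqrt(2π·11n) / 18) · (11n/(18e))^(11n).
This matches Γ(11n+1)/18^(11n+1) with Stirling applied to Γ.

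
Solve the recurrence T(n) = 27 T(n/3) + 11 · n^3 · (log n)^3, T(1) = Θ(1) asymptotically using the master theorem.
T(n) = Θ(n^3 · (log n)^4)

Here log_3 27 = 3 and f(n) = 11 · n^3 · (log n)^3 = Θ(n^(log_3 27) · (log n)^3). This is the extended Case 2 of the master theorem (f matches the critical exponent up to log factors), giving T(n) = Θ(n^(log_3 27) · (log n)^(3+1)) = Θ(n^3 · (log n)^4).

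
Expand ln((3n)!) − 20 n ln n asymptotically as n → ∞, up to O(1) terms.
ln((3n)!) − 20 n ln n = −17 n ln n + 3(ln 3 − 1) n + (1/2) ln(2π·3n) + O(1/n)

Stirling: ln((3n)!) = 3n ln(3n) − 3n + (1/2) ln(2π·3n) + O(1/n).
Expand 3n ln(3n) = 3n (ln n + ln 3) = 3n ln n + 3n ln 3.
Subtract 20n ln n: leading term is (3 − 20) n ln n = −17 n ln n. The next term is 3n ln 3 − 3n = 3(ln 3 − 1) n. Then the (1/2) ln(2π·3n) correction.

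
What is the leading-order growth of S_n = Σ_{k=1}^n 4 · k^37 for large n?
S_n ~ 2 · n^38 / 19

By integral comparison (Euler-Maclaurin), Σ_{k=1}^n 4 · k^37 = 4 · ∫_0^n x^37 dx + O(n^37) = 4 · n^38/38 = 2 · n^38 / 19 + O(n^37). (Equivalently, Faulhaber's formula gives the same leading term.)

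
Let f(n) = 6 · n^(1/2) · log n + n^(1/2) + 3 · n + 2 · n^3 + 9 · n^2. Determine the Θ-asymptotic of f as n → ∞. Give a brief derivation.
f(n) ∈ Θ(n^3)

Compare the terms by growth order. For large n, n^a · (log n)^b dominates n^a' · (log n)^b' iff a > a', or (a = a' and b > b'). Ranking the 5 terms shows the dominant one is 2 · n^3. Hence f(n) ∈ Θ(n^3).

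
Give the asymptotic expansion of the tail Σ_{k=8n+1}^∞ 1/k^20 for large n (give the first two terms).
Σ_{k>8n} 1/k^20 = 1/(19 · (8n)^19) − 1/(2 · (8n)^20) + O(1/(8n)^21)

Compare to the integral: ∫_{8n}^∞ x^(−20) dx = [−x^(−19)/19]_{8n}^∞ = 1/((20−1)·(8n)^19). The Euler-Maclaurin correction adds −f(8n)/2 = −1/(2·(8n)^20). Euler-Maclaurin then gives
  Σ_{k>8n} 1/k^20 = ∫_{8n}^∞ dx/x^20 − 1/(2·(8n)^20) + O(1/(8n)^21).
(Equivalently this is ζ(20) − Σ_{k≤8n} 1/k^20.)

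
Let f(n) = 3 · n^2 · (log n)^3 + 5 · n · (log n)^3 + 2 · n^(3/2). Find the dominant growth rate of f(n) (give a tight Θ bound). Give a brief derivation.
f(n) ∈ Θ(n^2 · (log n)^3)

Compare the terms by growth order. For large n, n^a · (log n)^b dominates n^a' · (log n)^b' iff a > a', or (a = a' and b > b'). Ranking the 3 terms shows the dominant one is 3 · n^2 · (log n)^3. Hence f(n) ∈ Θ(n^2 · (log n)^3).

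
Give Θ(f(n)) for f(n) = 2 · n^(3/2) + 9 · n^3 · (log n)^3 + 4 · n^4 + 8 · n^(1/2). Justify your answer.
f(n) ∈ Θ(n^4)

Compare the terms by growth order. For large n, n^a · (log n)^b dominates n^a' · (log n)^b' iff a > a', or (a = a' and b > b'). Ranking the 4 terms shows the dominant one is 4 · n^4. Hence f(n) ∈ Θ(n^4).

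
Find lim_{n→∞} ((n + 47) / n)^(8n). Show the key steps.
lim = e^376

Rewrite as (1 + 47/n)^(8n). By the standard limit (1 + x/n)^n → e^x, we have (1 + 47/n)^n → e^47, and raising to the 8th power gives e^376.
More precisely, ln[(1 + 47/n)^(8n)] = 8n · ln(1 + 47/n) = 8n · (47/n + O(1/n^2)) = 376 + O(1/n) → 376.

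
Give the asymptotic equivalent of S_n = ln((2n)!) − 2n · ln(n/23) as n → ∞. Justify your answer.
S_n ~ 2n · (ln 46 − 1) + O(ln n)

Stirling: ln((2n)!) = 2n ln(2n) − 2n + O(ln n).
  S_n = 2n ln(2n) − 2n − 2n ln(n/23) + O(ln n)
      = 2n ln(2n) − 2n ln n + 2n ln 23 − 2n + O(ln n)
      = 2n ln 2 + 2n ln 23 − 2n + O(ln n)
      = 2n (ln 46 − 1) + O(ln n).
Numerically ln(46) − 1 ≈ 2.8286.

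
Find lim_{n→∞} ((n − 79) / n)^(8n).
lim = e^(−632)

Rewrite as (1 − 79/n)^(8n). By the standard limit (1 + x/n)^n → e^x, we have (1 − 79/n)^n → e^(−79), and raising to the 8th power gives e^(−632).
More precisely, ln[(1 − 79/n)^(8n)] = 8n · ln(1 − 79/n) = 8n · (-79/n + O(1/n^2)) = -632 + O(1/n) → -632.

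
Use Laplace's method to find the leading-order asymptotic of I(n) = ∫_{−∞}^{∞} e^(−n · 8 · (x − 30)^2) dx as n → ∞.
I(n) = sqrt(π/(8n))

Here φ(x) = 8 · (x − 30)^2 has its unique minimum at x* = 30 with φ(x*) = 0 and φ''(x*) = 16. Laplace's method gives
  I(n) ~ e^(−n φ(x*)) · sqrt(2π / (n · φ''(x*))) = sqrt(2π / (16n)) = sqrt(π/(8n)).
This is exact: substituting u = (x − 30)·sqrt(8n) gives I(n) = (1/sqrt(8n)) ∫_{−∞}^{∞} e^(−u^2) du = sqrt(π/(8n)).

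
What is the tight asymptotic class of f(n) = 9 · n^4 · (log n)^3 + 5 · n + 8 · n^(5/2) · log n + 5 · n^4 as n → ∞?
f(n) ∈ Θ(n^4 · (log n)^3)

Compare the terms by growth order. For large n, n^a · (log n)^b dominates n^a' · (log n)^b' iff a > a', or (a = a' and b > b'). Ranking the 4 terms shows the dominant one is 9 · n^4 · (log n)^3. Hence f(n) ∈ Θ(n^4 · (log n)^3).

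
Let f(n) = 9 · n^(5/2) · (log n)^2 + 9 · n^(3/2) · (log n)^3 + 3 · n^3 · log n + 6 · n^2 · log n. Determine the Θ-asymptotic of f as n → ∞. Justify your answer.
f(n) ∈ Θ(n^3 · log n)

Compare the terms by growth order. For large n, n^a · (log n)^b dominates n^a' · (log n)^b' iff a > a', or (a = a' and b > b'). Ranking the 4 terms shows the dominant one is 3 · n^3 · log n. Hence f(n) ∈ Θ(n^3 · log n).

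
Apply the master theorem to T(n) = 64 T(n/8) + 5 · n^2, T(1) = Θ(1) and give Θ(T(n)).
T(n) = Θ(n^2 log n)

log_8 64 = 2, and f(n) = 5 · n^2 = Θ(n^(log_8 64)). This is Case 2 of the master theorem: T(n) = Θ(f(n) · log n) = Θ(n^2 log n).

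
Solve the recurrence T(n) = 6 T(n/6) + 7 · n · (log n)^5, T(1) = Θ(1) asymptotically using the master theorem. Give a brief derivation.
T(n) = Θ(n · (log n)^6)

Here log_6 6 = 1 and f(n) = 7 · n · (log n)^5 = Θ(n^(log_6 6) · (log n)^5). This is the extended Case 2 of the master theorem (f matches the critical exponent up to log factors), giving T(n) = Θ(n^(log_6 6) · (log n)^(5+1)) = Θ(n · (log n)^6).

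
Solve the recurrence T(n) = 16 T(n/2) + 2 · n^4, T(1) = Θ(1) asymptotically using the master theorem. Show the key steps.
T(n) = Θ(n^4 log n)

log_2 16 = 4, and f(n) = 2 · n^4 = Θ(n^(log_2 16)). This is Case 2 of the master theorem: T(n) = Θ(f(n) · log n) = Θ(n^4 log n).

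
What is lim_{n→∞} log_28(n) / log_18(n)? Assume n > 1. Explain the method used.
lim = ln(18) / ln(28) = log_28(18)

Change of base: log_28(n) = ln n / ln 28 and log_18(n) = ln n / ln 18. The ratio is (ln n / ln 28) · (ln 18 / ln n) = ln 18 / ln 28, a constant independent of n. So the limit is ln 18 / ln 28 = log_28(18).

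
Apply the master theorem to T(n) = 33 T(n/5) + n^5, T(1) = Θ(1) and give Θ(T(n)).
T(n) = Θ(n^5)

log_5 33 ≈ 2.173. f(n) = n^5 dominates n^(log_5 33) since 5 > 2.173, and the regularity condition a·f(n/b) = 33·(n/5)^5 = (33/3125)·n^5 ≤ c·f(n) holds with c = 33/3125 ≈ 0.0106 < 1. So this is Case 3: T(n) = Θ(f(n)) = Θ(n^5).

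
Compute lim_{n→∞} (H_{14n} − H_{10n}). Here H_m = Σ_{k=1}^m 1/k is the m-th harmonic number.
lim = ln(14/10) = ln(7/5)

Euler-Maclaurin gives H_m = ln m + γ + 1/(2m) + O(1/m^2). The γ and O(1/m) terms cancel in the difference:
  H_{14n} − H_{10n} = ln(14n) − ln(10n) + O(1/n) = ln(14/10) + O(1/n).
Hence the limit is ln(14/10) = ln(7/5).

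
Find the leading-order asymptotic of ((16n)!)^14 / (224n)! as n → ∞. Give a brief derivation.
((16n)!)^14/(224n)! ~ ((2π·16n)^(13/2) / sqrt(14)) · 14^(−14·16n)  →  0

Write N = 16n. Stirling: N! ~ sqrt(2π N)(N/e)^N and (14N)! ~ sqrt(2π·14N)·(14N/e)^(14N).
  (N!)^14/(14N)! ~ (2π N)^(14/2) (N/e)^(14N) / [sqrt(2π·14N) (14N/e)^(14N)]
     = (2π N)^(14/2) / sqrt(2π·14N) · (N/(14N))^(14N)
     = (2π N)^((14−1)/2) / sqrt(14) · 14^(−14N).
Since 14^14 > 1, the factor 14^(−14N) decays exponentially, so the ratio → 0. Substituting N = 16n gives the stated form.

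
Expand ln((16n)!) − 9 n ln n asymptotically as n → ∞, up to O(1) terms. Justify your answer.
ln((16n)!) − 9 n ln n = 7 n ln n + 16(ln 16 − 1) n + (1/2) ln(2π·16n) + O(1/n)

Stirling: ln((16n)!) = 16n ln(16n) − 16n + (1/2) ln(2π·16n) + O(1/n).
Expand 16n ln(16n) = 16n (ln n + ln 16) = 16n ln n + 16n ln 16.
Subtract 9n ln n: leading term is (16 − 9) n ln n = 7 n ln n. The next term is 16n ln 16 − 16n = 16(ln 16 − 1) n. Then the (1/2) ln(2π·16n) correction.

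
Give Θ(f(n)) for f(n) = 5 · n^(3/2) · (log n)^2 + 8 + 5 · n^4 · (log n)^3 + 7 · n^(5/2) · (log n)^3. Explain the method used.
f(n) ∈ Θ(n^4 · (log n)^3)

Compare the terms by growth order. For large n, n^a · (log n)^b dominates n^a' · (log n)^b' iff a > a', or (a = a' and b > b'). Ranking the 4 terms shows the dominant one is 5 · n^4 · (log n)^3. Hence f(n) ∈ Θ(n^4 · (log n)^3).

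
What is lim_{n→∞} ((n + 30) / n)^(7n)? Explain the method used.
lim = e^210

Rewrite as (1 + 30/n)^(7n). By the standard limit (1 + x/n)^n → e^x, we have (1 + 30/n)^n → e^30, and raising to the 7th power gives e^210.
More precisely, ln[(1 + 30/n)^(7n)] = 7n · ln(1 + 30/n) = 7n · (30/n + O(1/n^2)) = 210 + O(1/n) → 210.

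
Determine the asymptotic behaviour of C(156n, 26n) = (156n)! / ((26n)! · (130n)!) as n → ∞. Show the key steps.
C(156n, 26n) ~ (46656/3125)^(26n) · sqrt(3/(5π·26n))

Write N = 26n. Apply Stirling to each factorial:
  (6N)! ~ sqrt(2π·6N) · (6N/e)^(6N),
  N! ~ sqrt(2π N) · (N/e)^N,
  (5N)! ~ sqrt(2π·5N) · (5N/e)^(5N).
The exponential factors combine to (6N)^(6N) / (N^N · (5N)^(5N)) = 6^(6N)/5^(5N) = (6^6/5^5)^N = (46656/3125)^N.
The square-root prefactors combine to sqrt(2π·6N) / (sqrt(2π N)·sqrt(2π·5N)) = sqrt(6 / (2π·5·N)) = sqrt(3/(5π·26n)).
Substituting N = 26n: C(156n, 26n) ~ (46656/3125)^(26n) · sqrt(3/(5π·26n)).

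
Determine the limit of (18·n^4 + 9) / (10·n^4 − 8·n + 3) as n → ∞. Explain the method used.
lim = 18/10 = 9/5

For large n the leading n^4 terms dominate both numerator and denominator. Dividing top and bottom by n^4, every other term tends to 0, leaving 18/10 = 9/5.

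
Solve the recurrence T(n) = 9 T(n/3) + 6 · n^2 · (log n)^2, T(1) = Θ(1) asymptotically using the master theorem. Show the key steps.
T(n) = Θ(n^2 · (log n)^3)

Here log_3 9 = 2 and f(n) = 6 · n^2 · (log n)^2 = Θ(n^(log_3 9) · (log n)^2). This is the extended Case 2 of the master theorem (f matches the critical exponent up to log factors), giving T(n) = Θ(n^(log_3 9) · (log n)^(2+1)) = Θ(n^2 · (log n)^3).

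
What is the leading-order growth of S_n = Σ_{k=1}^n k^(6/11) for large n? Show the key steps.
S_n ~ (11/17) · n^(17/11)

Integral comparison: Σ_{k=1}^n k^(6/11) = ∫_0^n x^(6/11) dx + O(n^(6/11)). The integral is n^(1 + 6/11) / (1 + 6/11) = n^((6+11)/11) / ((6+11)/11) = (11/17) · n^(17/11).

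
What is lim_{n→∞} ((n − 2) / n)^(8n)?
lim = e^(−16)

Rewrite as (1 − 2/n)^(8n). By the standard limit (1 + x/n)^n → e^x, we have (1 − 2/n)^n → e^(−2), and raising to the 8th power gives e^(−16).
More precisely, ln[(1 − 2/n)^(8n)] = 8n · ln(1 − 2/n) = 8n · (-2/n + O(1/n^2)) = -16 + O(1/n) → -16.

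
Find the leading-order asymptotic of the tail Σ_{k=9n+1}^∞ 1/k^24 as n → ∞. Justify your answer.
Σ_{k>9n} 1/k^24 ~ 1/(23 · (9n)^23)

Compare to the integral: ∫_{9n}^∞ x^(−24) dx = [−x^(−23)/23]_{9n}^∞ = 1/((24−1)·(9n)^23). Euler-Maclaurin then gives
  Σ_{k>9n} 1/k^24 = ∫_{9n}^∞ dx/x^24 − 1/(2·(9n)^24) + O(1/(9n)^25).
(Equivalently this is ζ(24) − Σ_{k≤9n} 1/k^24.)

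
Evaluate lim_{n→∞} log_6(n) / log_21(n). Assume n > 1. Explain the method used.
lim = ln(21) / ln(6) = log_6(21)

Change of base: log_6(n) = ln n / ln 6 and log_21(n) = ln n / ln 21. The ratio is (ln n / ln 6) · (ln 21 / ln n) = ln 21 / ln 6, a constant independent of n. So the limit is ln 21 / ln 6 = log_6(21).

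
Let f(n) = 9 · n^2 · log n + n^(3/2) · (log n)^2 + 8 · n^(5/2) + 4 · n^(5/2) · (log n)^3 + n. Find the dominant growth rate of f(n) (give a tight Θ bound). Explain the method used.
f(n) ∈ Θ(n^(5/2) · (log n)^3)

Compare the terms by growth order. For large n, n^a · (log n)^b dominates n^a' · (log n)^b' iff a > a', or (a = a' and b > b'). Ranking the 5 terms shows the dominant one is 4 · n^(5/2) · (log n)^3. Hence f(n) ∈ Θ(n^(5/2) · (log n)^3).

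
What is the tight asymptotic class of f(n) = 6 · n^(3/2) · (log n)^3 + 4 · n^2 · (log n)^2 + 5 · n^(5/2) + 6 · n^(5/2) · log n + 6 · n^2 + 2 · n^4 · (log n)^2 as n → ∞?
f(n) ∈ Θ(n^4 · (log n)^2)

Compare the terms by growth order. For large n, n^a · (log n)^b dominates n^a' · (log n)^b' iff a > a', or (a = a' and b > b'). Ranking the 6 terms shows the dominant one is 2 · n^4 · (log n)^2. Hence f(n) ∈ Θ(n^4 · (log n)^2).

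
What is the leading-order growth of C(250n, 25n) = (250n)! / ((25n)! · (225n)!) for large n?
C(250n, 25n) ~ (10000000000/387420489)^(25n) · sqrt(5/(9π·25n))

Write N = 25n. Apply Stirling to each factorial:
  (10N)! ~ sqrt(2π·10N) · (10N/e)^(10N),
  N! ~ sqrt(2π N) · (N/e)^N,
  (9N)! ~ sqrt(2π·9N) · (9N/e)^(9N).
The exponential factors combine to (10N)^(10N) / (N^N · (9N)^(9N)) = 10^(10N)/9^(9N) = (10^10/9^9)^N = (10000000000/387420489)^N.
The square-root prefactors combine to sqrt(2π·10N) / (sqrt(2π N)·sqrt(2π·9N)) = sqrt(10 / (2π·9·N)) = sqrt(5/(9π·25n)).
Substituting N = 25n: C(250n, 25n) ~ (10000000000/387420489)^(25n) · sqrt(5/(9π·25n)).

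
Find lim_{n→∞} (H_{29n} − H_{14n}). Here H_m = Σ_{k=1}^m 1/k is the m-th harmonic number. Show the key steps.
lim = ln(29/14)

Euler-Maclaurin gives H_m = ln m + γ + 1/(2m) + O(1/m^2). The γ and O(1/m) terms cancel in the difference:
  H_{29n} − H_{14n} = ln(29n) − ln(14n) + O(1/n) = ln(29/14) + O(1/n).
Hence the limit is ln(29/14).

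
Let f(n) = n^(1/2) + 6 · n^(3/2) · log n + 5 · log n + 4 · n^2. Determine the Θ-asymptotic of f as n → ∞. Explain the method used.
f(n) ∈ Θ(n^2)

Compare the terms by growth order. For large n, n^a · (log n)^b dominates n^a' · (log n)^b' iff a > a', or (a = a' and b > b'). Ranking the 4 terms shows the dominant one is 4 · n^2. Hence f(n) ∈ Θ(n^2).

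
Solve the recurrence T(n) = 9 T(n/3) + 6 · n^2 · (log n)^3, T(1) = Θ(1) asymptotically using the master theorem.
T(n) = Θ(n^2 · (log n)^4)

Here log_3 9 = 2 and f(n) = 6 · n^2 · (log n)^3 = Θ(n^(log_3 9) · (log n)^3). This is the extended Case 2 of the master theorem (f matches the critical exponent up to log factors), giving T(n) = Θ(n^(log_3 9) · (log n)^(3+1)) = Θ(n^2 · (log n)^4).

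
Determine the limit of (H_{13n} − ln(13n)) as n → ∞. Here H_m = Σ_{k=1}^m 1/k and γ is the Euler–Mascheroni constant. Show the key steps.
lim = γ

By Euler-Maclaurin, H_m = ln m + γ + O(1/m). So
  H_{13n} − ln(13n) = ln(13n) + γ − ln(13n) + O(1/n)
                       = ln(13/13) + γ + O(1/n).
Hence the limit is γ (since ln 1 = 0).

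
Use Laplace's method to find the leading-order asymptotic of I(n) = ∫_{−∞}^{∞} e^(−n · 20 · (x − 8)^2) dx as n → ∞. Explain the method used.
I(n) = sqrt(π/(20n))

Here φ(x) = 20 · (x − 8)^2 has its unique minimum at x* = 8 with φ(x*) = 0 and φ''(x*) = 40. Laplace's method gives
  I(n) ~ e^(−n φ(x*)) · sqrt(2π / (n · φ''(x*))) = sqrt(2π / (40n)) = sqrt(π/(20n)).
This is exact: substituting u = (x − 8)·sqrt(20n) gives I(n) = (1/sqrt(20n)) ∫_{−∞}^{∞} e^(−u^2) du = sqrt(π/(20n)).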